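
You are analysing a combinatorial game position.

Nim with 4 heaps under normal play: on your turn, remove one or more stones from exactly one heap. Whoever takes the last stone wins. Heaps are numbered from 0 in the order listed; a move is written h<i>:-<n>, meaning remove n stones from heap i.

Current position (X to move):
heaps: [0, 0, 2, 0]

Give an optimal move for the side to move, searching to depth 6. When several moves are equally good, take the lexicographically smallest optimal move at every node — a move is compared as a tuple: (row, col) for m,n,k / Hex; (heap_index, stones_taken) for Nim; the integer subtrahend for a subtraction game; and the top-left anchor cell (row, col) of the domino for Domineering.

X's best at [(0,0,2,0)]: h2:-2

[(0,0,2,0)] X move#1: h2:-1:-1/(0,0,1,0), h2:-2:+1/(0,0,0,0)*
[(0,0,0,0)] end (terminal -1, O#2); searched (0,0,2,0) to 6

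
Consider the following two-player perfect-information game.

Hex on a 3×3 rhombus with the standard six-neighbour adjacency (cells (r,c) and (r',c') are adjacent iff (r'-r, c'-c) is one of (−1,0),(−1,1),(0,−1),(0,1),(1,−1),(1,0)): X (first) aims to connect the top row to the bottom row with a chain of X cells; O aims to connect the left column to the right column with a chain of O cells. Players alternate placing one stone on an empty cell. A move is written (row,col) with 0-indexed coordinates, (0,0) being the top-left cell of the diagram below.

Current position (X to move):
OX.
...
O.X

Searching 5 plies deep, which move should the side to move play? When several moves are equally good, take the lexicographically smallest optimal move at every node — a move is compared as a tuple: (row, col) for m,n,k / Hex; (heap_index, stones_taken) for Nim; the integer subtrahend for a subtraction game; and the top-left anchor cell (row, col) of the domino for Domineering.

ply 1, X at OX./.../O.X | (0,2)=-1→OXX/.../O.X; (1,0)=-1→OX./X../O.X; (1,1)=+1→OX./.X./O.X*; (1,2)=+1→OX./..X/O.X; (2,1)=-1→OX./.../OXX
ply 2, O at OX./.X./O.X | (0,2)=-1→OXO/.X./O.X*; (1,0)=-1→OX./OX./O.X; (1,2)=-1→OX./.XO/O.X; (2,1)=-1→OX./.X./OOX
ply 3, X at OXO/.X./O.X | (1,0)=+1→OXO/XX./O.X*; (1,2)=+1→OXO/.XX/O.X; (2,1)=+1→OXO/.X./OXX
ply 4, O at OXO/XX./O.X | (1,2)=-1→OXO/XXO/O.X*; (2,1)=-1→OXO/XX./OOX
ply 5, X at OXO/XXO/O.X | (2,1)=+1→OXO/XXO/OXX*
ply 6: OXO/XXO/OXX is terminal -1 (O); from OX./.../O.X depth 5

X's best at [OX./.../O.X]: (1,1)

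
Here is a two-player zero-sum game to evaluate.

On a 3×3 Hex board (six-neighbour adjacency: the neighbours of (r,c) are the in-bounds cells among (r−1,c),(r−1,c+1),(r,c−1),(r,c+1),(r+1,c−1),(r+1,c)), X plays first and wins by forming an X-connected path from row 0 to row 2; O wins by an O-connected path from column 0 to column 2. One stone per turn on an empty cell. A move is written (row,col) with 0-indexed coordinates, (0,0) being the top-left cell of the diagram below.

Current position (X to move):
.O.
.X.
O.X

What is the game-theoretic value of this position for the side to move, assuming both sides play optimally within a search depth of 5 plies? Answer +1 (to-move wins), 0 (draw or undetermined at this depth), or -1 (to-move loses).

value(.O./.X./O.X, X) = +1

ply 1, X at .O./.X./O.X | (0,0)=+1→XO./.X./O.X*; (0,2)=+1→.OX/.X./O.X; (1,0)=+1→.O./XX./O.X; (1,2)=-1→.O./.XX/O.X; (2,1)=-1→.O./.X./OXX
ply 2, O at XO./.X./O.X | (0,2)=-1→XOO/.X./O.X*; (1,0)=-1→XO./OX./O.X; (1,2)=-1→XO./.XO/O.X; (2,1)=-1→XO./.X./OOX
ply 3, X at XOO/.X./O.X | (1,0)=+1→XOO/XX./O.X*; (1,2)=-1→XOO/.XX/O.X; (2,1)=-1→XOO/.X./OXX
ply 4, O at XOO/XX./O.X | (1,2)=-1→XOO/XXO/O.X*; (2,1)=-1→XOO/XX./OOX
ply 5, X at XOO/XXO/O.X | (2,1)=+1→XOO/XXO/OXX*
ply 6: XOO/XXO/OXX is terminal -1 (O); from .O./.X./O.X depth 5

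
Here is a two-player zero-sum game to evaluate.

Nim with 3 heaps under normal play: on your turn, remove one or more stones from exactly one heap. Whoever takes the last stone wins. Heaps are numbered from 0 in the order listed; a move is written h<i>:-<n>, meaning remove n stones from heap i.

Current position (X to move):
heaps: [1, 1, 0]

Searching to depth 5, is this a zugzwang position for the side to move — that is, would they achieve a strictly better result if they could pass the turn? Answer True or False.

[(1,1,0)] X move#1: h0:-1:-1/(0,1,0)*, h1:-1:-1/(1,0,0)
[(0,1,0)] O move#2: h1:-1:+1/(0,0,0)*
[(0,0,0)] end (terminal -1, X#3); searched (1,1,0) to 5
if X skipped the turn, O would face:
~ [(1,1,0)] O move#1: h0:-1:-1/(0,1,0)*, h1:-1:-1/(1,0,0)
~ [(0,1,0)] X move#2: h1:-1:+1/(0,0,0)*
~ [(0,0,0)] end (terminal -1, O#3); searched (1,1,0) to 5
compare (X): move=-1 vs pass=+1

zugzwang((1,1,0), X) = True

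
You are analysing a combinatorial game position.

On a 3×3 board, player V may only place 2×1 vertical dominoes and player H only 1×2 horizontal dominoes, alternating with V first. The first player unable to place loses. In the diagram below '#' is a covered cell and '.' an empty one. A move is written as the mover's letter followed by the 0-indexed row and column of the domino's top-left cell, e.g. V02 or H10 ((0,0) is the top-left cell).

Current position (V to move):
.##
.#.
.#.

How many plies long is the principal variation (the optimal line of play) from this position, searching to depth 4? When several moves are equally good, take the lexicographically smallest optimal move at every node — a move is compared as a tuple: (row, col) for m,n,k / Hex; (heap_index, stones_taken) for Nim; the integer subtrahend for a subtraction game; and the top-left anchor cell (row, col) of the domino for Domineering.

p1 V@[.##/.#./.#.]: V00[###/##./.#.]+1* V10[.##/##./##.]+1 V12[.##/.##/.##]+1
p2 H@[###/##./.#.] terminal -1; root [.##/.#./.#.] d4

PV length from [.##/.#./.#.]: 1 ply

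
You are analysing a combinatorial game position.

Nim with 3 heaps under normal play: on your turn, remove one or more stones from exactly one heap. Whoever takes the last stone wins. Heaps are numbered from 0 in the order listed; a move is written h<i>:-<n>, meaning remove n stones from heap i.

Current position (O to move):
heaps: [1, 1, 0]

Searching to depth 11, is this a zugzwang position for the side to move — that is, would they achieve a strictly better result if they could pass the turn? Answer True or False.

[(1,1,0)] O move#1: h0:-1:-1/(0,1,0)*, h1:-1:-1/(1,0,0)
[(0,1,0)] X move#2: h1:-1:+1/(0,0,0)*
[(0,0,0)] end (terminal -1, O#3); searched (1,1,0) to 11
pass branch (X moves first from the same position):
  | [(1,1,0)] X move#1: h0:-1:-1/(0,1,0)*, h1:-1:-1/(1,0,0)
  | [(0,1,0)] O move#2: h1:-1:+1/(0,0,0)*
  | [(0,0,0)] end (terminal -1, X#3); searched (1,1,0) to 11
O moving scores -1; O passing scores +1

zugzwang((1,1,0), O) = True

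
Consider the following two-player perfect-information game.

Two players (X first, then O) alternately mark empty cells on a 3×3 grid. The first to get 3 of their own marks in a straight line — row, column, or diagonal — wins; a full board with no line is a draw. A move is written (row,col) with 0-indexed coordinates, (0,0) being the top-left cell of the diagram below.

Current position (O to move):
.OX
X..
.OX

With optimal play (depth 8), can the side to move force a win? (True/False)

O winning at [.OX/X../.OX]: True

p1 O@[.OX/X../.OX]: (0,0)[OOX/X../.OX]-1 (1,1)[.OX/XO./.OX]+1* (1,2)[.OX/X.O/.OX]-1 (2,0)[.OX/X../OOX]-1
p2 X@[.OX/XO./.OX] terminal -1; root [.OX/X../.OX] d8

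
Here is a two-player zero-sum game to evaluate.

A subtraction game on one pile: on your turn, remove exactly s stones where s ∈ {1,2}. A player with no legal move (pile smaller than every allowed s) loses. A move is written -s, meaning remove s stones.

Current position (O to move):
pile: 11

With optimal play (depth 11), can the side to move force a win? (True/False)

O winning at [11]: True

[11] O move#1: -1:-1/10, -2:+1/9*
[9] X move#2: -1:-1/8*, -2:-1/7
[8] O move#3: -1:-1/7, -2:+1/6*
[6] X move#4: -1:-1/5*, -2:-1/4
[5] O move#5: -1:-1/4, -2:+1/3*
[3] X move#6: -1:-1/2*, -2:-1/1
[2] O move#7: -1:-1/1, -2:+1/0*
[0] end (terminal -1, X#8); searched 11 to 11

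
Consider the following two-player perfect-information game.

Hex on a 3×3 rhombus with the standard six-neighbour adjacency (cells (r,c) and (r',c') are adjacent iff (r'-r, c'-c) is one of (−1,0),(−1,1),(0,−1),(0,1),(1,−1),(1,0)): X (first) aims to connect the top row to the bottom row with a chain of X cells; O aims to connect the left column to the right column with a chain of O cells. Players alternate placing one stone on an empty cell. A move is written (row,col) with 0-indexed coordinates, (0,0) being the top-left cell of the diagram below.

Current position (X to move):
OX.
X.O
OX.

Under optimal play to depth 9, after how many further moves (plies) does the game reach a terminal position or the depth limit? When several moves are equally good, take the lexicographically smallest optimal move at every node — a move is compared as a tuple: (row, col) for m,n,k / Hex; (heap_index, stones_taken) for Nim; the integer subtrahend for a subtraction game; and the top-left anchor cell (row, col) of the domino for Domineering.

p1 X@[OX./X.O/OX.]: (0,2)[OXX/X.O/OX.]-1 (1,1)[OX./XXO/OX.]+1* (2,2)[OX./X.O/OXX]-1
p2 O@[OX./XXO/OX.] terminal -1; root [OX./X.O/OX.] d9

PV length from [OX./X.O/OX.]: 1 ply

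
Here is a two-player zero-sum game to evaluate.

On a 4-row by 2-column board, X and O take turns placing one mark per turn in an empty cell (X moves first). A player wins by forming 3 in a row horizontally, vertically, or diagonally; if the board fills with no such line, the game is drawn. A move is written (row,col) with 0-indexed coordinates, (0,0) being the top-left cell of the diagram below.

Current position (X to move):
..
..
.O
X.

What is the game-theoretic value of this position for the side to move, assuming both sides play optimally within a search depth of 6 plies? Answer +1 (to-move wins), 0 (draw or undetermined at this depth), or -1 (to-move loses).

[../../.O/X.] X move#1: (0,0):-1/X./../.O/X., (0,1):+0/.X/../.O/X.*, (1,0):+0/../X./.O/X., (1,1):+0/../.X/.O/X., (2,0):+0/../../XO/X., (3,1):+0/../../.O/XX
[.X/../.O/X.] O move#2: (0,0):+0/OX/../.O/X.*, (1,0):+0/.X/O./.O/X., (1,1):+0/.X/.O/.O/X., (2,0):+0/.X/../OO/X., (3,1):+0/.X/../.O/XO
[OX/../.O/X.] X move#3: (1,0):+0/OX/X./.O/X.*, (1,1):+0/OX/.X/.O/X., (2,0):+0/OX/../XO/X., (3,1):+0/OX/../.O/XX
[OX/X./.O/X.] O move#4: (1,1):-1/OX/XO/.O/X., (2,0):+0/OX/X./OO/X.*, (3,1):-1/OX/X./.O/XO
[OX/X./OO/X.] X move#5: (1,1):+0/OX/XX/OO/X.*, (3,1):+0/OX/X./OO/XX
[OX/XX/OO/X.] O move#6: (3,1):+0/OX/XX/OO/XO*
[OX/XX/OO/XO] end (terminal +0, X#7); searched ../../.O/X. to 6

value(../../.O/X., X) = 0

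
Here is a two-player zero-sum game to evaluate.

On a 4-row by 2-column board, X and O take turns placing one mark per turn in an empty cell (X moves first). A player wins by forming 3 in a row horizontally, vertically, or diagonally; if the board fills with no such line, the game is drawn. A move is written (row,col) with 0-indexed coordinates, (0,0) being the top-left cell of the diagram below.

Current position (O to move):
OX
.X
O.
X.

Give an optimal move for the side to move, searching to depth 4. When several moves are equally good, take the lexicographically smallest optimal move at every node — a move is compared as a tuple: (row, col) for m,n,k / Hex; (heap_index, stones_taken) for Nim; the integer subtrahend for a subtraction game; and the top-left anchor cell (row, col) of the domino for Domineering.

[OX/.X/O./X.] O move#1: (1,0):+1/OX/OX/O./X.*, (2,1):+0/OX/.X/OO/X., (3,1):-1/OX/.X/O./XO
[OX/OX/O./X.] end (terminal -1, X#2); searched OX/.X/O./X. to 4

O's best at [OX/.X/O./X.]: (1,0)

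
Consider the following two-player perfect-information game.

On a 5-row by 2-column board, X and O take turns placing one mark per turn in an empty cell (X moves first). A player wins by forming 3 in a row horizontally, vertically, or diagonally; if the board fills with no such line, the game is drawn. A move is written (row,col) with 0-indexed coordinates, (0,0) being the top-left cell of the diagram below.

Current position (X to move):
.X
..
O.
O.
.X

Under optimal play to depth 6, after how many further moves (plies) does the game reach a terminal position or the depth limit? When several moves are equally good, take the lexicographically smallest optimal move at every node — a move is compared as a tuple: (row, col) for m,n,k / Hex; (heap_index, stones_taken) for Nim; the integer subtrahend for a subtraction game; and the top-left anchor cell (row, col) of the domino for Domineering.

p1 X@[.X/../O./O./.X]: (0,0)[XX/../O./O./.X]-1* (1,0)[.X/X./O./O./.X]-1 (1,1)[.X/.X/O./O./.X]-1 (2,1)[.X/../OX/O./.X]-1 (3,1)[.X/../O./OX/.X]-1 (4,0)[.X/../O./O./XX]-1
p2 O@[XX/../O./O./.X]: (1,0)[XX/O./O./O./.X]+1* (1,1)[XX/.O/O./O./.X]+1 (2,1)[XX/../OO/O./.X]+1 (3,1)[XX/../O./OO/.X]+1 (4,0)[XX/../O./O./OX]+1
p3 X@[XX/O./O./O./.X] terminal -1; root [.X/../O./O./.X] d6

PV length from [.X/../O./O./.X]: 2 plies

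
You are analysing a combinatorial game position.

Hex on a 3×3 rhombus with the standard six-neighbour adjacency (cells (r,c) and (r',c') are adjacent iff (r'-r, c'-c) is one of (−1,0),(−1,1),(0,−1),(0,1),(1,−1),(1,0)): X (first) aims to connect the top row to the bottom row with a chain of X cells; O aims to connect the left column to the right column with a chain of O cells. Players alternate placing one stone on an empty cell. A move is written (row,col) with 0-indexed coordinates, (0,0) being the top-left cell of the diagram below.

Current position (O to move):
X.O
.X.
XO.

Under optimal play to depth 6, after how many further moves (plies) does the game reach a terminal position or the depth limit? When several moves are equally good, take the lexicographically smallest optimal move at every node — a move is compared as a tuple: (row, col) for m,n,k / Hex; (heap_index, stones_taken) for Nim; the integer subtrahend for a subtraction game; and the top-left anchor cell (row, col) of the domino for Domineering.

PV length from [X.O/.X./XO.]: 2 plies

p1 O@[X.O/.X./XO.]: (0,1)[XOO/.X./XO.]-1* (1,0)[X.O/OX./XO.]-1 (1,2)[X.O/.XO/XO.]-1 (2,2)[X.O/.X./XOO]-1
p2 X@[XOO/.X./XO.]: (1,0)[XOO/XX./XO.]+1* (1,2)[XOO/.XX/XO.]-1 (2,2)[XOO/.X./XOX]-1
p3 O@[XOO/XX./XO.] terminal -1; root [X.O/.X./XO.] d6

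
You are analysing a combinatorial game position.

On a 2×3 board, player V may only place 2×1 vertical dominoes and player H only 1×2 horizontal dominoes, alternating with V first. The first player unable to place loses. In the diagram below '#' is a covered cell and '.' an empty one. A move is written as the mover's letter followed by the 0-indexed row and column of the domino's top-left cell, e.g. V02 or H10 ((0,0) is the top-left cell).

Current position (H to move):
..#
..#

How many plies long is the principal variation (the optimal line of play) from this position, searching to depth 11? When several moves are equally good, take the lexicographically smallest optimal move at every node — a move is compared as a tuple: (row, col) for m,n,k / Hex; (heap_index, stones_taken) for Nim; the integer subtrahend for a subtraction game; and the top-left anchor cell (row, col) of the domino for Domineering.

PV length from [..#/..#]: 1 ply

p1 H@[..#/..#]: H00[###/..#]+1* H10[..#/###]+1
p2 V@[###/..#] terminal -1; root [..#/..#] d11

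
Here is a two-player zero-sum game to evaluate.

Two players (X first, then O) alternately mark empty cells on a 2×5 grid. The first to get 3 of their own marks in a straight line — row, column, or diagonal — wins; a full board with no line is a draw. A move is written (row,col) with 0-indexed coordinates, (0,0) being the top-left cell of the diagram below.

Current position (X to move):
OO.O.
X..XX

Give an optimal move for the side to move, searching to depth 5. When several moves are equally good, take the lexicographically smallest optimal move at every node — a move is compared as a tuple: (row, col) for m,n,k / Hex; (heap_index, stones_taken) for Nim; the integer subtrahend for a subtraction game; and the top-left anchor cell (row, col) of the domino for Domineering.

ply 1, X at OO.O./X..XX | (0,2)=+0→OOXO./X..XX; (0,4)=-1→OO.OX/X..XX; (1,1)=-1→OO.O./XX.XX; (1,2)=+1→OO.O./X.XXX*
ply 2: OO.O./X.XXX is terminal -1 (O); from OO.O./X..XX depth 5

X's best at [OO.O./X..XX]: (1,2)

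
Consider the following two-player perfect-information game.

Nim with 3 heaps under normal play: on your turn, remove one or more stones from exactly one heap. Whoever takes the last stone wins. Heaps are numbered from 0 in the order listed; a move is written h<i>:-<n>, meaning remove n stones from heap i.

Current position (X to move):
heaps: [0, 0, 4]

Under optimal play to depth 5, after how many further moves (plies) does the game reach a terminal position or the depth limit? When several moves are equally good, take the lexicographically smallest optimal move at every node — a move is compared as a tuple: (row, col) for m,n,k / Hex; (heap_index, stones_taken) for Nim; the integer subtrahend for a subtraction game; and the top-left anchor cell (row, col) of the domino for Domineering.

[(0,0,4)] X move#1: h2:-1:-1/(0,0,3), h2:-2:-1/(0,0,2), h2:-3:-1/(0,0,1), h2:-4:+1/(0,0,0)*
[(0,0,0)] end (terminal -1, O#2); searched (0,0,4) to 5

PV length from [(0,0,4)]: 1 ply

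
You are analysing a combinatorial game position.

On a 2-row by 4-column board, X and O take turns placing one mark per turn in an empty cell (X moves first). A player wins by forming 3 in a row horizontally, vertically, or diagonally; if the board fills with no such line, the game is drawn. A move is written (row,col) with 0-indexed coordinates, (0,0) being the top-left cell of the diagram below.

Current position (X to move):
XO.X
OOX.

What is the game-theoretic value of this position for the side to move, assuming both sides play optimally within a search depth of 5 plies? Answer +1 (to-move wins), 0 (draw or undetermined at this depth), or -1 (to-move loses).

ply 1, X at XO.X/OOX. | (0,2)=+0→XOXX/OOX.*; (1,3)=+0→XO.X/OOXX
ply 2, O at XOXX/OOX. | (1,3)=+0→XOXX/OOXO*
ply 3: XOXX/OOXO is terminal +0 (X); from XO.X/OOX. depth 5

value(XO.X/OOX., X) = 0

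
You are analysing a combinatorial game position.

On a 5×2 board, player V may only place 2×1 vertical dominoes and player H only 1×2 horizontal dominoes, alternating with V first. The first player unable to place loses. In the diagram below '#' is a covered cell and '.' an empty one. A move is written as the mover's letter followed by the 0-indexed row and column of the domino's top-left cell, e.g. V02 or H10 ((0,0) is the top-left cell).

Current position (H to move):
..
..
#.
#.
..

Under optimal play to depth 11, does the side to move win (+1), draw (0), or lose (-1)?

[../../#./#./..] H move#1: H00:+1/##/../#./#./..*, H10:+1/../##/#./#./.., H40:-1/../../#./#./##
[##/../#./#./..] V move#2: V11:-1/##/.#/##/#./..*, V21:-1/##/../##/##/.., V31:-1/##/../#./##/.#
[##/.#/##/#./..] H move#3: H40:+1/##/.#/##/#./##*
[##/.#/##/#./##] end (terminal -1, V#4); searched ../../#./#./.. to 11

value(../../#./#./.., H) = +1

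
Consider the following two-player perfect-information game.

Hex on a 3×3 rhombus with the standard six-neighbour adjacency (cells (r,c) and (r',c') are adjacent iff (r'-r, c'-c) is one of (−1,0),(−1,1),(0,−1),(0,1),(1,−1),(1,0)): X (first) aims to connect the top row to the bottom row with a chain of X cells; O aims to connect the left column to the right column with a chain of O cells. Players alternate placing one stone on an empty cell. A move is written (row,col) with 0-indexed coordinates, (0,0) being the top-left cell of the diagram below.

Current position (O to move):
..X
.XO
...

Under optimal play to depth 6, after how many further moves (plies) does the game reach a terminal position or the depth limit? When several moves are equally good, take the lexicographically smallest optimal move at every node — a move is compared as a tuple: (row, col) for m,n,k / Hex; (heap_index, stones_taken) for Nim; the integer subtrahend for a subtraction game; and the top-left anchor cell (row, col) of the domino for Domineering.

[..X/.XO/...] O move#1: (0,0):-1/O.X/.XO/...*, (0,1):-1/.OX/.XO/..., (1,0):-1/..X/OXO/..., (2,0):-1/..X/.XO/O.., (2,1):-1/..X/.XO/.O., (2,2):-1/..X/.XO/..O
[O.X/.XO/...] X move#2: (0,1):+1/OXX/.XO/...*, (1,0):+1/O.X/XXO/..., (2,0):+1/O.X/.XO/X.., (2,1):+1/O.X/.XO/.X., (2,2):+1/O.X/.XO/..X
[OXX/.XO/...] O move#3: (1,0):-1/OXX/OXO/...*, (2,0):-1/OXX/.XO/O.., (2,1):-1/OXX/.XO/.O., (2,2):-1/OXX/.XO/..O
[OXX/OXO/...] X move#4: (2,0):+1/OXX/OXO/X..*, (2,1):+1/OXX/OXO/.X., (2,2):+1/OXX/OXO/..X
[OXX/OXO/X..] end (terminal -1, O#5); searched ..X/.XO/... to 6

PV length from [..X/.XO/...]: 4 plies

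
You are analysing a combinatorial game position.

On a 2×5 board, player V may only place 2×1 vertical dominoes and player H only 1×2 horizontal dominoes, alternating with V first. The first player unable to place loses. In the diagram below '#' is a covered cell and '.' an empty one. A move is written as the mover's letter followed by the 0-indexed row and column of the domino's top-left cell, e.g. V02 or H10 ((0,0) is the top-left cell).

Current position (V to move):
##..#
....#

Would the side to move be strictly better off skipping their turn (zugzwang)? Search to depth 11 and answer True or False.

zugzwang(##..#/....#, V) = False

[##..#/....#] V move#1: V02:+1/###.#/..#.#*, V03:-1/##.##/...##
[###.#/..#.#] H move#2: H10:-1/###.#/###.#*
[###.#/###.#] V move#3: V03:+1/#####/#####*
[#####/#####] end (terminal -1, H#4); searched ##..#/....# to 11
if V skipped the turn, H would face:
~ [##..#/....#] H move#1: H02:+1/#####/....#*, H10:-1/##..#/##..#, H11:-1/##..#/.##.#, H12:+1/##..#/..###
~ [#####/....#] end (terminal -1, V#2); searched ##..#/....# to 11
compare (V): move=+1 vs pass=-1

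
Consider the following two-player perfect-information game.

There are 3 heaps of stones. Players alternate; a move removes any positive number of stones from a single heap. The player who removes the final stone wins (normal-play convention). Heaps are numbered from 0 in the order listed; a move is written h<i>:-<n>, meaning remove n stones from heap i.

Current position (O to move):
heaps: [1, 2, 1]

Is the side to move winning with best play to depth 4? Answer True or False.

O winning at [(1,2,1)]: True

p1 O@[(1,2,1)]: h0:-1[(0,2,1)]-1 h1:-1[(1,1,1)]-1 h1:-2[(1,0,1)]+1* h2:-1[(1,2,0)]-1
p2 X@[(1,0,1)]: h0:-1[(0,0,1)]-1* h2:-1[(1,0,0)]-1
p3 O@[(0,0,1)]: h2:-1[(0,0,0)]+1*
p4 X@[(0,0,0)] terminal -1; root [(1,2,1)] d4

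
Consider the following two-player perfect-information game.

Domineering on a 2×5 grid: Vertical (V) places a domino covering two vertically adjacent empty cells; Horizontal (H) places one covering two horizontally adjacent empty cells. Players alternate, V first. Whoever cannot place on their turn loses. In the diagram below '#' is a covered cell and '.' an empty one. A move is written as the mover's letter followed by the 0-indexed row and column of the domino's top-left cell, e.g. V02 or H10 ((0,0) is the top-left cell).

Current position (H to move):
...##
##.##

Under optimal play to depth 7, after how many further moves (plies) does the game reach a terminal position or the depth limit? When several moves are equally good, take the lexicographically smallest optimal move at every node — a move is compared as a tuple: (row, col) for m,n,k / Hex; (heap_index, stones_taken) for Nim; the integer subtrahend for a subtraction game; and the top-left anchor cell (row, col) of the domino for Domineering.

PV length from [...##/##.##]: 1 ply

ply 1, H at ...##/##.## | H00=-1→##.##/##.##; H01=+1→.####/##.##*
ply 2: .####/##.## is terminal -1 (V); from ...##/##.## depth 7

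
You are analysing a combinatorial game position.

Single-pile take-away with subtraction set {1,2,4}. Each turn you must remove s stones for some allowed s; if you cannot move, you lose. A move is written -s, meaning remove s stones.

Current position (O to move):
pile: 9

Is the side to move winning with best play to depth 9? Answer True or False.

O winning at [9]: False

p1 O@[9]: -1[8]-1* -2[7]-1 -4[5]-1
p2 X@[8]: -1[7]-1 -2[6]+1* -4[4]-1
p3 O@[6]: -1[5]-1* -2[4]-1 -4[2]-1
p4 X@[5]: -1[4]-1 -2[3]+1* -4[1]-1
p5 O@[3]: -1[2]-1* -2[1]-1
p6 X@[2]: -1[1]-1 -2[0]+1*
p7 O@[0] terminal -1; root [9] d9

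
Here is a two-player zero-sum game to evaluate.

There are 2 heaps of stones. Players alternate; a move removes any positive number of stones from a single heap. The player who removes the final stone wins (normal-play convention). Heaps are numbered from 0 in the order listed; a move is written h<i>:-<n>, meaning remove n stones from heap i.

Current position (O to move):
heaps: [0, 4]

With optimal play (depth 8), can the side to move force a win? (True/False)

p1 O@[(0,4)]: h1:-1[(0,3)]-1 h1:-2[(0,2)]-1 h1:-3[(0,1)]-1 h1:-4[(0,0)]+1*
p2 X@[(0,0)] terminal -1; root [(0,4)] d8

O winning at [(0,4)]: True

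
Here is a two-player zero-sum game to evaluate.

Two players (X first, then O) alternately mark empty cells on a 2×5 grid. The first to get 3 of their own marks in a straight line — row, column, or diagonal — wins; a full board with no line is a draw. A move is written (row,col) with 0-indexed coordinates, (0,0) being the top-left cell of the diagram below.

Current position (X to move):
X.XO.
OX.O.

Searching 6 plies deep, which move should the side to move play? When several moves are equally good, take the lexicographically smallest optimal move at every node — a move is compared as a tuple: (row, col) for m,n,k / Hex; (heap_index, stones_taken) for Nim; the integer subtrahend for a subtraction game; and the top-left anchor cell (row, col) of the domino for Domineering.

X's best at [X.XO./OX.O.]: (0,1)

[X.XO./OX.O.] X move#1: (0,1):+1/XXXO./OX.O.*, (0,4):+0/X.XOX/OX.O., (1,2):+0/X.XO./OXXO., (1,4):+0/X.XO./OX.OX
[XXXO./OX.O.] end (terminal -1, O#2); searched X.XO./OX.O. to 6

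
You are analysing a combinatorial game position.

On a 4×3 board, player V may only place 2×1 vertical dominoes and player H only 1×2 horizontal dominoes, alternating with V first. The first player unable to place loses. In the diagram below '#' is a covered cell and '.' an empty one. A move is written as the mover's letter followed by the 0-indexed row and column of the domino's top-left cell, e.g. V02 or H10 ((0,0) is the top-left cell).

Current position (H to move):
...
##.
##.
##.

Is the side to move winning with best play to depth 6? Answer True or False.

H winning at [.../##./##./##.]: False

p1 H@[.../##./##./##.]: H00[##./##./##./##.]-1* H01[.##/##./##./##.]-1
p2 V@[##./##./##./##.]: V02[###/###/##./##.]+1* V12[##./###/###/##.]+1 V22[##./##./###/###]+1
p3 H@[###/###/##./##.] terminal -1; root [.../##./##./##.] d6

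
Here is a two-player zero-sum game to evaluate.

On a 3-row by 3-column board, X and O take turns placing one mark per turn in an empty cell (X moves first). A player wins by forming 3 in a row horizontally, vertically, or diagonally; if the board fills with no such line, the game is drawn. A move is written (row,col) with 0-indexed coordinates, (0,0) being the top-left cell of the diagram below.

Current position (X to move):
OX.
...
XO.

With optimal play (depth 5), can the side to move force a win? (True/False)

X winning at [OX./.../XO.]: False

[OX./.../XO.] X move#1: (0,2):+0/OXX/.../XO.*, (1,0):+0/OX./X../XO., (1,1):+0/OX./.X./XO., (1,2):+0/OX./..X/XO., (2,2):+0/OX./.../XOX
[OXX/.../XO.] O move#2: (1,0):-1/OXX/O../XO., (1,1):+0/OXX/.O./XO.*, (1,2):-1/OXX/..O/XO., (2,2):-1/OXX/.../XOO
[OXX/.O./XO.] X move#3: (1,0):-1/OXX/XO./XO., (1,2):-1/OXX/.OX/XO., (2,2):+0/OXX/.O./XOX*
[OXX/.O./XOX] O move#4: (1,0):-1/OXX/OO./XOX, (1,2):+0/OXX/.OO/XOX*
[OXX/.OO/XOX] X move#5: (1,0):+0/OXX/XOO/XOX*
[OXX/XOO/XOX] end (terminal +0, O#6); searched OX./.../XO. to 5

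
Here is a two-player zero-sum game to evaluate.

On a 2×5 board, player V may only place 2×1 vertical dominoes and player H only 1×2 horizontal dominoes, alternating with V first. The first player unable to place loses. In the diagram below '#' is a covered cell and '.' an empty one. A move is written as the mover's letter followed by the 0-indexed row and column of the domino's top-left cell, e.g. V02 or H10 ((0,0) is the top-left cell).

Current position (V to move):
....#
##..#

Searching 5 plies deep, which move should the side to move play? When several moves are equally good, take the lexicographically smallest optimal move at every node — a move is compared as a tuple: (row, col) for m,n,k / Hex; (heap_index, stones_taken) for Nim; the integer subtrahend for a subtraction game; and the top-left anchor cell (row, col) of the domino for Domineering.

ply 1, V at ....#/##..# | V02=+1→..#.#/###.#*; V03=-1→...##/##.##
ply 2, H at ..#.#/###.# | H00=-1→###.#/###.#*
ply 3, V at ###.#/###.# | V03=+1→#####/#####*
ply 4: #####/##### is terminal -1 (H); from ....#/##..# depth 5

V's best at [....#/##..#]: V02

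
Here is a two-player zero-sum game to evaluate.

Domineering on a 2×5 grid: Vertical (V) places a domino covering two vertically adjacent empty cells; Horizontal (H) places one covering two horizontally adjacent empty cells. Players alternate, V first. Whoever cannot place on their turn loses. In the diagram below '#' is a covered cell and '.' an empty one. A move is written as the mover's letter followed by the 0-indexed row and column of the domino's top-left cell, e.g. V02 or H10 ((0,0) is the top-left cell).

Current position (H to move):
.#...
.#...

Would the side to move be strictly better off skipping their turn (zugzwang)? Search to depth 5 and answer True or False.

[.#.../.#...] H move#1: H02:-1/.###./.#...*, H03:-1/.#.##/.#..., H12:-1/.#.../.###., H13:-1/.#.../.#.##
[.###./.#...] V move#2: V00:-1/####./##..., V04:+1/.####/.#..#*
[.####/.#..#] H move#3: H12:-1/.####/.####*
[.####/.####] V move#4: V00:+1/#####/#####*
[#####/#####] end (terminal -1, H#5); searched .#.../.#... to 5
suppose H passes — search the same position with V to move:
pass> [.#.../.#...] V move#1: V00:-1/##.../##..., V02:-1/.##../.##.., V03:+1/.#.#./.#.#.*, V04:-1/.#..#/.#..#
pass> [.#.#./.#.#.] end (terminal -1, H#2); searched .#.../.#... to 5
for H: play -1, pass -1

zugzwang(.#.../.#..., H) = False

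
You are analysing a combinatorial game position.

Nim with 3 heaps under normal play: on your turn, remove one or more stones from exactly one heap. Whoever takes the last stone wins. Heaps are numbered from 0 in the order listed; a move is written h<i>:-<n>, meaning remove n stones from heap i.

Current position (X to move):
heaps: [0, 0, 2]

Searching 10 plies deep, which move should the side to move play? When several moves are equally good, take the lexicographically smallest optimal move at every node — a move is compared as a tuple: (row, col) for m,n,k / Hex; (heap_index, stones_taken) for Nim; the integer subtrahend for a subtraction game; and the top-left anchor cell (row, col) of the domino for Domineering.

X's best at [(0,0,2)]: h2:-2

p1 X@[(0,0,2)]: h2:-1[(0,0,1)]-1 h2:-2[(0,0,0)]+1*
p2 O@[(0,0,0)] terminal -1; root [(0,0,2)] d10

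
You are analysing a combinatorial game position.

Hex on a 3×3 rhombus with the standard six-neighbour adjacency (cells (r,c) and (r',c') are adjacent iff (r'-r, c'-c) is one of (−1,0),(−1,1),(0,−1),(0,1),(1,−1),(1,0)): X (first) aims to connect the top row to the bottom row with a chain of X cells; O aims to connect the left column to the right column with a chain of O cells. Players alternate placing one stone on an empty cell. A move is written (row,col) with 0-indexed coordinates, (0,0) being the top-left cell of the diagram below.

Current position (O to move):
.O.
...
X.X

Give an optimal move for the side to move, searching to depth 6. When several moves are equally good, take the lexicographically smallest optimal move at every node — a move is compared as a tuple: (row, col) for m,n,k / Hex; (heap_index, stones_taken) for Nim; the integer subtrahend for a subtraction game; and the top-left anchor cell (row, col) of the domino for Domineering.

p1 O@[.O./.../X.X]: (0,0)[OO./.../X.X]-1 (0,2)[.OO/.../X.X]+1* (1,0)[.O./O../X.X]-1 (1,1)[.O./.O./X.X]+1 (1,2)[.O./..O/X.X]+1 (2,1)[.O./.../XOX]-1
p2 X@[.OO/.../X.X]: (0,0)[XOO/.../X.X]-1* (1,0)[.OO/X../X.X]-1 (1,1)[.OO/.X./X.X]-1 (1,2)[.OO/..X/X.X]-1 (2,1)[.OO/.../XXX]-1
p3 O@[XOO/.../X.X]: (1,0)[XOO/O../X.X]+1* (1,1)[XOO/.O./X.X]-1 (1,2)[XOO/..O/X.X]-1 (2,1)[XOO/.../XOX]-1
p4 X@[XOO/O../X.X] terminal -1; root [.O./.../X.X] d6

O's best at [.O./.../X.X]: (0,2)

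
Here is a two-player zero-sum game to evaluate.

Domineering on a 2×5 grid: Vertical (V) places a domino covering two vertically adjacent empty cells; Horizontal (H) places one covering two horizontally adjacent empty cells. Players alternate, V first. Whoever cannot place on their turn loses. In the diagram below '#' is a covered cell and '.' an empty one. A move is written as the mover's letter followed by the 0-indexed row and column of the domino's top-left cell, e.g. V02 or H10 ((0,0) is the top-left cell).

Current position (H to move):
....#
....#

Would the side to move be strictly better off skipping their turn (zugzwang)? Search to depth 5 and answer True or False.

p1 H@[....#/....#]: H00[##..#/....#]-1 H01[.##.#/....#]+1* H02[..###/....#]-1 H10[....#/##..#]-1 H11[....#/.##.#]+1 H12[....#/..###]-1
p2 V@[.##.#/....#]: V00[###.#/#...#]-1* V03[.####/...##]-1
p3 H@[###.#/#...#]: H11[###.#/###.#]-1 H12[###.#/#.###]+1*
p4 V@[###.#/#.###] terminal -1; root [....#/....#] d5
pass branch (V moves first from the same position):
  | p1 V@[....#/....#]: V00[#...#/#...#]-1* V01[.#..#/.#..#]-1 V02[..#.#/..#.#]-1 V03[...##/...##]-1
  | p2 H@[#...#/#...#]: H01[###.#/#...#]+1* H02[#.###/#...#]+1 H11[#...#/###.#]+1 H12[#...#/#.###]+1
  | p3 V@[###.#/#...#]: V03[#####/#..##]-1*
  | p4 H@[#####/#..##]: H11[#####/#####]+1*
  | p5 V@[#####/#####] terminal -1; root [....#/....#] d5
H moving scores +1; H passing scores +1

zugzwang(....#/....#, H) = False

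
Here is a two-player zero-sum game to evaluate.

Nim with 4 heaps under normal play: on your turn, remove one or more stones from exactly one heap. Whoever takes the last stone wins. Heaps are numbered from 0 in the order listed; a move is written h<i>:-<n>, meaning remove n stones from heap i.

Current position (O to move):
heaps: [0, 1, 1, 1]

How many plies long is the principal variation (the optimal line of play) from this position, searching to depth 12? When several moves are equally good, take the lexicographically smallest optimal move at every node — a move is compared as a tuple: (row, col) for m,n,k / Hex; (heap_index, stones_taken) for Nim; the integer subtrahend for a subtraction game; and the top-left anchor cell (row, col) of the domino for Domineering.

p1 O@[(0,1,1,1)]: h1:-1[(0,0,1,1)]+1* h2:-1[(0,1,0,1)]+1 h3:-1[(0,1,1,0)]+1
p2 X@[(0,0,1,1)]: h2:-1[(0,0,0,1)]-1* h3:-1[(0,0,1,0)]-1
p3 O@[(0,0,0,1)]: h3:-1[(0,0,0,0)]+1*
p4 X@[(0,0,0,0)] terminal -1; root [(0,1,1,1)] d12

PV length from [(0,1,1,1)]: 3 plies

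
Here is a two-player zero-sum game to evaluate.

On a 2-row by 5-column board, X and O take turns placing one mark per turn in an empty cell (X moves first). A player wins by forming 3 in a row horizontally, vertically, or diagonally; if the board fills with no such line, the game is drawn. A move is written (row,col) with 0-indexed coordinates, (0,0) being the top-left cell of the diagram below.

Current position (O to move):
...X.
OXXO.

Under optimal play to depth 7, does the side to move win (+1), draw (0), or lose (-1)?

[...X./OXXO.] O move#1: (0,0):-1/O..X./OXXO., (0,1):+0/.O.X./OXXO.*, (0,2):+0/..OX./OXXO., (0,4):+0/...XO/OXXO., (1,4):-1/...X./OXXOO
[.O.X./OXXO.] X move#2: (0,0):+0/XO.X./OXXO.*, (0,2):+0/.OXX./OXXO., (0,4):+0/.O.XX/OXXO., (1,4):+0/.O.X./OXXOX
[XO.X./OXXO.] O move#3: (0,2):+0/XOOX./OXXO.*, (0,4):+0/XO.XO/OXXO., (1,4):+0/XO.X./OXXOO
[XOOX./OXXO.] X move#4: (0,4):+0/XOOXX/OXXO.*, (1,4):+0/XOOX./OXXOX
[XOOXX/OXXO.] O move#5: (1,4):+0/XOOXX/OXXOO*
[XOOXX/OXXOO] end (terminal +0, X#6); searched ...X./OXXO. to 7

value(...X./OXXO., O) = 0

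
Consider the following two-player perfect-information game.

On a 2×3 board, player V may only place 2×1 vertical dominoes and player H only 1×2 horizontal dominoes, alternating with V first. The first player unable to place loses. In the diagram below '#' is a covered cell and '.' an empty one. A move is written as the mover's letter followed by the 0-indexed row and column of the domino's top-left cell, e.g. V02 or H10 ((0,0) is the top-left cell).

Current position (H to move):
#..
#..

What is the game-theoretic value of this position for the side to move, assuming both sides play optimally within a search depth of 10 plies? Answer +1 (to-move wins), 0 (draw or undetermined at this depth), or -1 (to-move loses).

[#../#..] H move#1: H01:+1/###/#..*, H11:+1/#../###
[###/#..] end (terminal -1, V#2); searched #../#.. to 10

value(#../#.., H) = +1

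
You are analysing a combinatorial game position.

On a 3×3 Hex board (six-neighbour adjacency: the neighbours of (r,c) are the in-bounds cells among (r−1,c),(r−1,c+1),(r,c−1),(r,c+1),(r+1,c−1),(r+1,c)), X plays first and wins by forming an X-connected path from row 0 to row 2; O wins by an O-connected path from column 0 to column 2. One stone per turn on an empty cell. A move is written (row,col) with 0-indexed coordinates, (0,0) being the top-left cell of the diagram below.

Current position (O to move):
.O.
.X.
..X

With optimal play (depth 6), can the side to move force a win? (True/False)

O winning at [.O./.X./..X]: True

ply 1, O at .O./.X./..X | (0,0)=-1→OO./.X./..X; (0,2)=+1→.OO/.X./..X*; (1,0)=-1→.O./OX./..X; (1,2)=-1→.O./.XO/..X; (2,0)=-1→.O./.X./O.X; (2,1)=-1→.O./.X./.OX
ply 2, X at .OO/.X./..X | (0,0)=-1→XOO/.X./..X*; (1,0)=-1→.OO/XX./..X; (1,2)=-1→.OO/.XX/..X; (2,0)=-1→.OO/.X./X.X; (2,1)=-1→.OO/.X./.XX
ply 3, O at XOO/.X./..X | (1,0)=+1→XOO/OX./..X*; (1,2)=-1→XOO/.XO/..X; (2,0)=-1→XOO/.X./O.X; (2,1)=-1→XOO/.X./.OX
ply 4: XOO/OX./..X is terminal -1 (X); from .O./.X./..X depth 6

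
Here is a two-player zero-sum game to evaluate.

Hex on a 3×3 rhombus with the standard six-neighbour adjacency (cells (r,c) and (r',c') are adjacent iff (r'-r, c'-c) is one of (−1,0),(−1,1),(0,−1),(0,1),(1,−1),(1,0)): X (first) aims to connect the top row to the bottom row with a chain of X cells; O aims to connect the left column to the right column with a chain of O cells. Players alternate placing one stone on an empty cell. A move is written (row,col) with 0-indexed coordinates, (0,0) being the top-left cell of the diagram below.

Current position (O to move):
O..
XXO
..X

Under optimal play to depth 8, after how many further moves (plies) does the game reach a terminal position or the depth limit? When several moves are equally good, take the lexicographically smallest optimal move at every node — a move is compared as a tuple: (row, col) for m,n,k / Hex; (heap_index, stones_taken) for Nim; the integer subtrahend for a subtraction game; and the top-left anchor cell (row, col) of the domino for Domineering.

PV length from [O../XXO/..X]: 4 plies

ply 1, O at O../XXO/..X | (0,1)=-1→OO./XXO/..X*; (0,2)=-1→O.O/XXO/..X; (2,0)=-1→O../XXO/O.X; (2,1)=-1→O../XXO/.OX
ply 2, X at OO./XXO/..X | (0,2)=+1→OOX/XXO/..X*; (2,0)=-1→OO./XXO/X.X; (2,1)=-1→OO./XXO/.XX
ply 3, O at OOX/XXO/..X | (2,0)=-1→OOX/XXO/O.X*; (2,1)=-1→OOX/XXO/.OX
ply 4, X at OOX/XXO/O.X | (2,1)=+1→OOX/XXO/OXX*
ply 5: OOX/XXO/OXX is terminal -1 (O); from O../XXO/..X depth 8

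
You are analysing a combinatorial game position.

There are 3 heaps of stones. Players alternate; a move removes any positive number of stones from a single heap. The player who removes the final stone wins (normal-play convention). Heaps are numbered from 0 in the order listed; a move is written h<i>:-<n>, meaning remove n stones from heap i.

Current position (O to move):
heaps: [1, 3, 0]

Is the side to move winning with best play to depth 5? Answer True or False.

[(1,3,0)] O move#1: h0:-1:-1/(0,3,0), h1:-1:-1/(1,2,0), h1:-2:+1/(1,1,0)*, h1:-3:-1/(1,0,0)
[(1,1,0)] X move#2: h0:-1:-1/(0,1,0)*, h1:-1:-1/(1,0,0)
[(0,1,0)] O move#3: h1:-1:+1/(0,0,0)*
[(0,0,0)] end (terminal -1, X#4); searched (1,3,0) to 5

O winning at [(1,3,0)]: True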